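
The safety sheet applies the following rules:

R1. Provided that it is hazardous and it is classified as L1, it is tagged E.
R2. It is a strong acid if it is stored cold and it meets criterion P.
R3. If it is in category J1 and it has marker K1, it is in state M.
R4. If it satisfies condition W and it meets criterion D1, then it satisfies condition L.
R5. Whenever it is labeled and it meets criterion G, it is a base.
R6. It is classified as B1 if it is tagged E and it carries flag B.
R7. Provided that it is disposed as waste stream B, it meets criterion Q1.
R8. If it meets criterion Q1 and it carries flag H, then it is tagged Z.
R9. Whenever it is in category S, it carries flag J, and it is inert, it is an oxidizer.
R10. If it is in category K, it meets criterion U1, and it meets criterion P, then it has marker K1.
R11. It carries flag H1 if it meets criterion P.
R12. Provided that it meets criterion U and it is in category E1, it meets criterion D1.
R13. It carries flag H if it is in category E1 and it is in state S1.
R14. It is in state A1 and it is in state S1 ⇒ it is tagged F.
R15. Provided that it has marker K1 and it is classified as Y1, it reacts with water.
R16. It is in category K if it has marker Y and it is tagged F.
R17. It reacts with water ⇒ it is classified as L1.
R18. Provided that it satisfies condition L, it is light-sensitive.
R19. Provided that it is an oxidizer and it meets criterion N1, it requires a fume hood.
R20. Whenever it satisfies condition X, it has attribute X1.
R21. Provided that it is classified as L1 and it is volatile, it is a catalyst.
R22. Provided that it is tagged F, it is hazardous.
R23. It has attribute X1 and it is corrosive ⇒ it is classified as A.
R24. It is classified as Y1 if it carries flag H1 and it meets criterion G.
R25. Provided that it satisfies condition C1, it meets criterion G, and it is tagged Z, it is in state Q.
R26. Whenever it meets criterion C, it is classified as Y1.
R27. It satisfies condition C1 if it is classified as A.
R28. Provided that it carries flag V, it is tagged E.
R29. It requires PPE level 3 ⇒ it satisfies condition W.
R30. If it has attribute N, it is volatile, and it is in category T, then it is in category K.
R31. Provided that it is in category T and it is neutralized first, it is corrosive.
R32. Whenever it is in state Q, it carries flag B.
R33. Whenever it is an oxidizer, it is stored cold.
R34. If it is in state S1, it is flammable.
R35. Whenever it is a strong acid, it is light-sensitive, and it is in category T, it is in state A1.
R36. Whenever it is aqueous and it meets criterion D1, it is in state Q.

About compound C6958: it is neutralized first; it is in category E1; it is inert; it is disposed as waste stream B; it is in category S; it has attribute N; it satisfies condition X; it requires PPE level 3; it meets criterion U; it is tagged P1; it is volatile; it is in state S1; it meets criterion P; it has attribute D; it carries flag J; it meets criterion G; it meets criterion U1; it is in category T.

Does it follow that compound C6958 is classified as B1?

By R7 (it is disposed as waste stream B): it meets criterion Q1.
By R9 (it is in category S, it carries flag J, it is inert): it is an oxidizer.
By R11 (it meets criterion P): it carries flag H1.
By R12 (it meets criterion U, it is in category E1): it meets criterion D1.
By R13 (it is in category E1, it is in state S1): it carries flag H.
By R20 (it satisfies condition X): it has attribute X1.
By R24 (it carries flag H1, it meets criterion G): it is classified as Y1.
By R29 (it requires PPE level 3): it satisfies condition W.
By R30 (it has attribute N, it is volatile, it is in category T): it is in category K.
By R31 (it is in category T, it is neutralized first): it is corrosive.
By R33 (it is an oxidizer): it is stored cold.
By R2 (it is stored cold, it meets criterion P): it is a strong acid.
By R4 (it satisfies condition W, it meets criterion D1): it satisfies condition L.
By R8 (it meets criterion Q1, it carries flag H): it is tagged Z.
By R10 (it is in category K, it meets criterion U1, it meets criterion P): it has marker K1.
By R15 (it has marker K1, it is classified as Y1): it reacts with water.
By R17 (it reacts with water): it is classified as L1.
By R18 (it satisfies condition L): it is light-sensitive.
By R23 (it has attribute X1, it is corrosive): it is classified as A.
By R27 (it is classified as A): it satisfies condition C1.
By R35 (it is a strong acid, it is light-sensitive, it is in category T): it is in state A1.
By R14 (it is in state A1, it is in state S1): it is tagged F.
By R22 (it is tagged F): it is hazardous.
By R25 (it satisfies condition C1, it meets criterion G, it is tagged Z): it is in state Q.
By R32 (it is in state Q): it carries flag B.
By R1 (it is hazardous, it is classified as L1): it is tagged E.
By R6 (it is tagged E, it carries flag B): it is classified as B1.

Yes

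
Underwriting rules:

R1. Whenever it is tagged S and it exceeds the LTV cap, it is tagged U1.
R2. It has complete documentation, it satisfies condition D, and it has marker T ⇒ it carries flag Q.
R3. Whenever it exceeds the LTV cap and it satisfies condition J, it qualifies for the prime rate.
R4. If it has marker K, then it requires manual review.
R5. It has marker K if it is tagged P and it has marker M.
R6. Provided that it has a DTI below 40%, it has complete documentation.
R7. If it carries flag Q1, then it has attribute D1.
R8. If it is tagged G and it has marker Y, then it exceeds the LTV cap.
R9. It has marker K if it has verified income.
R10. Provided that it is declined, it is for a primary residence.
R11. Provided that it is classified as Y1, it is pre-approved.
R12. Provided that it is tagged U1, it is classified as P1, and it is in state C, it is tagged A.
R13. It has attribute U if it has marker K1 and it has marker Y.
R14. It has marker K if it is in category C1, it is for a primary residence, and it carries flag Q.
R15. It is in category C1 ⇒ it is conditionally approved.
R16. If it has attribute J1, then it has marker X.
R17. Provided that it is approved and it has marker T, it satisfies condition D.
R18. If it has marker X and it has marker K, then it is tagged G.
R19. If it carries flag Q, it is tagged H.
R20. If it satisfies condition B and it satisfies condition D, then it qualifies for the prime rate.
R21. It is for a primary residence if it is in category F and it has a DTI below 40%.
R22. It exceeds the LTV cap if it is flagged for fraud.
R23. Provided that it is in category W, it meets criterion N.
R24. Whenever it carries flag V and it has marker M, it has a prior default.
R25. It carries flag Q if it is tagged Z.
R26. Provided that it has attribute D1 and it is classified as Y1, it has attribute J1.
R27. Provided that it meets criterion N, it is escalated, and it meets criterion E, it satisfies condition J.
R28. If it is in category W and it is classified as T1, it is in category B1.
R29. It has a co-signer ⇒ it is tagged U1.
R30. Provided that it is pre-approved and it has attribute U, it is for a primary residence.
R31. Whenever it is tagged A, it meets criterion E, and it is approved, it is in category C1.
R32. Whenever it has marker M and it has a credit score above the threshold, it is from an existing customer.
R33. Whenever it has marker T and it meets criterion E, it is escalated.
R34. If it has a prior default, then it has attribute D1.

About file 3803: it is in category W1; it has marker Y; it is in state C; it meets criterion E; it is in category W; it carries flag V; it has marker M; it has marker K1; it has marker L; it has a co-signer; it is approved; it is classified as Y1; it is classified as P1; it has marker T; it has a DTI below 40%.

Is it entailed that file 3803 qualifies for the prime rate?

Yes

By R6 (it has a DTI below 40%): it has complete documentation.
By R11 (it is classified as Y1): it is pre-approved.
By R13 (it has marker K1, it has marker Y): it has attribute U.
By R17 (it is approved, it has marker T): it satisfies condition D.
By R23 (it is in category W): it meets criterion N.
By R24 (it carries flag V, it has marker M): it has a prior default.
By R29 (it has a co-signer): it is tagged U1.
By R30 (it is pre-approved, it has attribute U): it is for a primary residence.
By R33 (it has marker T, it meets criterion E): it is escalated.
By R34 (it has a prior default): it has attribute D1.
By R2 (it has complete documentation, it satisfies condition D, it has marker T): it carries flag Q.
By R12 (it is tagged U1, it is classified as P1, it is in state C): it is tagged A.
By R26 (it has attribute D1, it is classified as Y1): it has attribute J1.
By R27 (it meets criterion N, it is escalated, it meets criterion E): it satisfies condition J.
By R31 (it is tagged A, it meets criterion E, it is approved): it is in category C1.
By R14 (it is in category C1, it is for a primary residence, it carries flag Q): it has marker K.
By R16 (it has attribute J1): it has marker X.
By R18 (it has marker X, it has marker K): it is tagged G.
By R8 (it is tagged G, it has marker Y): it exceeds the LTV cap.
By R3 (it exceeds the LTV cap, it satisfies condition J): it qualifies for the prime rate.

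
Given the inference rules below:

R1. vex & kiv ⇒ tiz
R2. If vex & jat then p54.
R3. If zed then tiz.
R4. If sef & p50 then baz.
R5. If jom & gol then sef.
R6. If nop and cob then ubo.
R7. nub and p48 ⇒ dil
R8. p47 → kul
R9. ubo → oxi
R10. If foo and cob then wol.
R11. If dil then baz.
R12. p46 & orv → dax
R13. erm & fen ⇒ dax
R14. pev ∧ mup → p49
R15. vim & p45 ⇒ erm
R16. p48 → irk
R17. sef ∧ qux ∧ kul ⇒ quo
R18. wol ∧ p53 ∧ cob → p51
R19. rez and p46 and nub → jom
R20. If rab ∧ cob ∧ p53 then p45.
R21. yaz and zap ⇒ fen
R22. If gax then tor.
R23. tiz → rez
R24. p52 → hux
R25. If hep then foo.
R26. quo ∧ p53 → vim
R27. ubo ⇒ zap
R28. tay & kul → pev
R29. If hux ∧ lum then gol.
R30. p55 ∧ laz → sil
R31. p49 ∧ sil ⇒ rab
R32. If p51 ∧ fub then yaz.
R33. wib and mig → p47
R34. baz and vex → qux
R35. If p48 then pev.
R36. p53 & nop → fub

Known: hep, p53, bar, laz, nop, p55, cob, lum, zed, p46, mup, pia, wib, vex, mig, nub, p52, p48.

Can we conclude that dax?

tiz  (by R3: zed)
ubo  (by R6: nop, cob)
dil  (by R7: nub, p48)
baz  (by R11: dil)
rez  (by R23: tiz)
hux  (by R24: p52)
foo  (by R25: hep)
zap  (by R27: ubo)
gol  (by R29: hux, lum)
sil  (by R30: p55, laz)
p47  (by R33: wib, mig)
qux  (by R34: baz, vex)
pev  (by R35: p48)
fub  (by R36: p53, nop)
kul  (by R8: p47)
wol  (by R10: foo, cob)
p49  (by R14: pev, mup)
p51  (by R18: wol, p53, cob)
jom  (by R19: rez, p46, nub)
rab  (by R31: p49, sil)
yaz  (by R32: p51, fub)
sef  (by R5: jom, gol)
quo  (by R17: sef, qux, kul)
p45  (by R20: rab, cob, p53)
fen  (by R21: yaz, zap)
vim  (by R26: quo, p53)
erm  (by R15: vim, p45)
dax  (by R13: erm, fen)

Yes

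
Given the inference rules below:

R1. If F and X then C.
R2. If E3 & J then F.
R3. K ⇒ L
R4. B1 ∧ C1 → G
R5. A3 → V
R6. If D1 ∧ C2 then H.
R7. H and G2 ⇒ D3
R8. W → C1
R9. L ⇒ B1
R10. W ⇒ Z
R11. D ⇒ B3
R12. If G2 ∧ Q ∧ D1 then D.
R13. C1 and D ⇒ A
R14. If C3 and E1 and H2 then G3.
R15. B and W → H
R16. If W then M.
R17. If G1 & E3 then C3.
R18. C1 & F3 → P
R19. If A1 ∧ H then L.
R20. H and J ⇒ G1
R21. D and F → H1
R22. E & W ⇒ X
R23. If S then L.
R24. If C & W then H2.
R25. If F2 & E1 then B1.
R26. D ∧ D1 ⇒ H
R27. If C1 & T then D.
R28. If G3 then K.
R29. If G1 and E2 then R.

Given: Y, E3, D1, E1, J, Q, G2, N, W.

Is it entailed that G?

Forward chaining from the given facts derives: F, C1, Z, D, A, M, H1, H, D3, B3, G1, C3.
The only rule concluding G is R4, which needs B1; that is never established.

No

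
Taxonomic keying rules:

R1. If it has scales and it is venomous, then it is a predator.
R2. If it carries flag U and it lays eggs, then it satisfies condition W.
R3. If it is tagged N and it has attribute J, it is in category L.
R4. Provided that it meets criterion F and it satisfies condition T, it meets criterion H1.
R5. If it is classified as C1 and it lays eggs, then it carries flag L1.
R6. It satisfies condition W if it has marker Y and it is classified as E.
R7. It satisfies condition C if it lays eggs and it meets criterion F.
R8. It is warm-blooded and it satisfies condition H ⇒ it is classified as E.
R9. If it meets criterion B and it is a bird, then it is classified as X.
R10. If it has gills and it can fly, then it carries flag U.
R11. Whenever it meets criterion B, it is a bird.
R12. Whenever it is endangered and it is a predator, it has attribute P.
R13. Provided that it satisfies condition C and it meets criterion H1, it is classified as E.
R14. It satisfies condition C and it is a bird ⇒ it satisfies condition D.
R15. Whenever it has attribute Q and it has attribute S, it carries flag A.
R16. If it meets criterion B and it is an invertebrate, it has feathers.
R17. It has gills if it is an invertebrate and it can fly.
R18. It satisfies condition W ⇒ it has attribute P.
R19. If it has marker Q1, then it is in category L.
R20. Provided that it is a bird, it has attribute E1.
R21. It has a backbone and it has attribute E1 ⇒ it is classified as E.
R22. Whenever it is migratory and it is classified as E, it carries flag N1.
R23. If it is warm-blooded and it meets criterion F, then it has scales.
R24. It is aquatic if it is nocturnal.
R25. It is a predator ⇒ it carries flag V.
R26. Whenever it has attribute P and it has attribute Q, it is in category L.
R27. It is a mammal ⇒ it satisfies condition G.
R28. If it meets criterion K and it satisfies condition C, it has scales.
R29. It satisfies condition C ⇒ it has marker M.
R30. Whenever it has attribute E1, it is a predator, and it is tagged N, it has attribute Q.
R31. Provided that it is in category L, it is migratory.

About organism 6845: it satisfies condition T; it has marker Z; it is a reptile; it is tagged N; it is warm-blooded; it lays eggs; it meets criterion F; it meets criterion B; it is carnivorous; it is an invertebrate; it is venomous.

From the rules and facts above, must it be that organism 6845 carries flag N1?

No

Forward chaining from the given facts derives: meets criterion H1, satisfies condition C, is a bird, is classified as E, satisfies condition D, has feathers, has attribute E1, has scales, has marker M, is a predator, is classified as X, carries flag V, has attribute Q.
The only rule concluding "it carries flag N1" is R22, which needs "it is migratory"; that is never established.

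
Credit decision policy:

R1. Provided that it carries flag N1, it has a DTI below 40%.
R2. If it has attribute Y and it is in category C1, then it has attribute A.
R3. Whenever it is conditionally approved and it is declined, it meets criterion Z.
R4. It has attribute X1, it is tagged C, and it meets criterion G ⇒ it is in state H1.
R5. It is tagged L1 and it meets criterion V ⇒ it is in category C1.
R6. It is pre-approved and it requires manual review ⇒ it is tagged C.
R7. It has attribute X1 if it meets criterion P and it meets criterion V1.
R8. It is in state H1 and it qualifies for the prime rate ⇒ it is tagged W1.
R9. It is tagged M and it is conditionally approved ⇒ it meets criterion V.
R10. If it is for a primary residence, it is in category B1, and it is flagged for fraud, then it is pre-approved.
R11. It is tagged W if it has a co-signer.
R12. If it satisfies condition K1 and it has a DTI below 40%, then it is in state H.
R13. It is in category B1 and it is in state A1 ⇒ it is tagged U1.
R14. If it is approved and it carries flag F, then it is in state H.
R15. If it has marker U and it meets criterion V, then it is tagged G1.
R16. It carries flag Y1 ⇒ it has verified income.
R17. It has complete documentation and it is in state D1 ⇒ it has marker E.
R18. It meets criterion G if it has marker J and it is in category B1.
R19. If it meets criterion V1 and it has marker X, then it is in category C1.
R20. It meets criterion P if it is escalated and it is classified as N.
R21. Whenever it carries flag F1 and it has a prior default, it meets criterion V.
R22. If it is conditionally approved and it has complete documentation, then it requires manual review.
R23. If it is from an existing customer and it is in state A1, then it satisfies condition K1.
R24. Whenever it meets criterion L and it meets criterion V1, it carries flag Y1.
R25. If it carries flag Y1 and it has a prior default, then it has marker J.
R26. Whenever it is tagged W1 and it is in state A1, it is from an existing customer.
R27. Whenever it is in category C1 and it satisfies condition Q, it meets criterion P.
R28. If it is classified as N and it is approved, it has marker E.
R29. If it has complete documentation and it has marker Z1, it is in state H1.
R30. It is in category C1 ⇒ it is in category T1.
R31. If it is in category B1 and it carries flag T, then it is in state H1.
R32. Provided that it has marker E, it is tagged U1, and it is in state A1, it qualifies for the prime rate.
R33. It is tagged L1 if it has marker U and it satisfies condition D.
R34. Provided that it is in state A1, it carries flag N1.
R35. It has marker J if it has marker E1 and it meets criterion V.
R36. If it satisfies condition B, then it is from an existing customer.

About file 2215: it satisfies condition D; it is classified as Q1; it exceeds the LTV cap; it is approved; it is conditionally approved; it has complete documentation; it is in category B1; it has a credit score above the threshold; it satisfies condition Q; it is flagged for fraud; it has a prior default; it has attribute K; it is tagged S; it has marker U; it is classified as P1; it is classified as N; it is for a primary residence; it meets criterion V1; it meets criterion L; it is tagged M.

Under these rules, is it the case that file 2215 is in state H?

No

Forward chaining from the given facts derives: meets criterion V, is pre-approved, is tagged G1, requires manual review, carries flag Y1, has marker J, has marker E, is tagged L1, is in category C1, is tagged C, has verified income, meets criterion G, meets criterion P, is in category T1, has attribute X1, is in state H1.
Rules concluding "it is in state H": R12 needs "it satisfies condition K1"; R14 needs "it carries flag F" — none of these are established.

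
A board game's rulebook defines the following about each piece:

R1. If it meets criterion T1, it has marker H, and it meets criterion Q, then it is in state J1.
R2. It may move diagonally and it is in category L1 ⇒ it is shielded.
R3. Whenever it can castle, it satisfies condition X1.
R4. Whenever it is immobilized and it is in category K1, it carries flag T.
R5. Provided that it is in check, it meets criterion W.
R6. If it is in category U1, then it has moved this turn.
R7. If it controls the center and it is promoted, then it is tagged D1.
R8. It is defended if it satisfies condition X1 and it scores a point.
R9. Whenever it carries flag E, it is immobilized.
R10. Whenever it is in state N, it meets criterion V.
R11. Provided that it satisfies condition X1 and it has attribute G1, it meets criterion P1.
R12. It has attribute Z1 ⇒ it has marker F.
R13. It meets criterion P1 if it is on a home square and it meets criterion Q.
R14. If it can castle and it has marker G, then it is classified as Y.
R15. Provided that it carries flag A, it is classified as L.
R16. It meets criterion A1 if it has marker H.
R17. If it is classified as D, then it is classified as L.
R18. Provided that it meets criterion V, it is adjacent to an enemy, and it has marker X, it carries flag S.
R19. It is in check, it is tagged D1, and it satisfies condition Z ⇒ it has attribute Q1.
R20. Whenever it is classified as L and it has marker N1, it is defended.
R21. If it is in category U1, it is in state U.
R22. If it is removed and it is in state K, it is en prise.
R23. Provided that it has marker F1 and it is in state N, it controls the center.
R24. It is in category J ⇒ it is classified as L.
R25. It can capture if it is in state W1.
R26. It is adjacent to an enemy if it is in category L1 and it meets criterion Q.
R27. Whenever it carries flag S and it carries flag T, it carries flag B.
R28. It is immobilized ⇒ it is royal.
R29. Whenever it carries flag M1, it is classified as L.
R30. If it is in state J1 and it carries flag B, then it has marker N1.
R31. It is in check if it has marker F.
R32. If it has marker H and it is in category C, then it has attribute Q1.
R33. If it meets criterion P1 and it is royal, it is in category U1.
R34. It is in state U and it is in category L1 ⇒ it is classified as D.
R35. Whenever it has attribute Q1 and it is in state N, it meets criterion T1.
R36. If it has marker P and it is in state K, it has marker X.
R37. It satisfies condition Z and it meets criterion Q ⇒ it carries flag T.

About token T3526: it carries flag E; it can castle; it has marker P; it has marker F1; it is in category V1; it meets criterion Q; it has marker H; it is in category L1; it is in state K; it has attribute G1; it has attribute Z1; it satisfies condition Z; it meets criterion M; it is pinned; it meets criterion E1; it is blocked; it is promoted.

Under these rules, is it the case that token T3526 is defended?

No

Forward chaining from the given facts derives: satisfies condition X1, is immobilized, meets criterion P1, has marker F, meets criterion A1, is adjacent to an enemy, is royal, is in check, is in category U1, has marker X, carries flag T, meets criterion W, has moved this turn, is in state U, is classified as D, is classified as L.
Rules concluding "it is defended": R8 needs "it scores a point"; R20 needs "it has marker N1" — none of these are established.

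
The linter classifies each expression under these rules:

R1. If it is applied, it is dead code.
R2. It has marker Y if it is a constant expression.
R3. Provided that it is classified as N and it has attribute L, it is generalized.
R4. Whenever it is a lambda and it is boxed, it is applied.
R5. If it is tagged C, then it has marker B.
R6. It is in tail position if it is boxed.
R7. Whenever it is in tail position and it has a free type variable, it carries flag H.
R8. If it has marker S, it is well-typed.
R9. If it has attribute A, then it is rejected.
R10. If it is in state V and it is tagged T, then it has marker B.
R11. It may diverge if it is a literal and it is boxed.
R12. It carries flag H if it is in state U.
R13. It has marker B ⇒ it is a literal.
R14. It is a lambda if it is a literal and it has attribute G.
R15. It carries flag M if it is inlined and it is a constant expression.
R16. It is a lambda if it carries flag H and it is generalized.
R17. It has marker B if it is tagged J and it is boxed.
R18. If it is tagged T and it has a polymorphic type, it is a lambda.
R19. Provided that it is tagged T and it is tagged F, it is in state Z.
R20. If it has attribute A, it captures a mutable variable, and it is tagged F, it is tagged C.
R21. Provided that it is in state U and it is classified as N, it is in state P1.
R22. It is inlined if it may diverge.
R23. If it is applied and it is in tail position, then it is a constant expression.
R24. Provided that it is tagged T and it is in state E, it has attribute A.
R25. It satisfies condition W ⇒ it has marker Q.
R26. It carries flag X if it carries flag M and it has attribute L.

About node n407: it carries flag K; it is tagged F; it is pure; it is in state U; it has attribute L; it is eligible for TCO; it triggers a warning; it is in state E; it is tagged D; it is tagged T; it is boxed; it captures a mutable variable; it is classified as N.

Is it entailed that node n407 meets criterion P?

No

Forward chaining from the given facts derives: is generalized, is in tail position, carries flag H, is a lambda, is in state Z, is in state P1, has attribute A, is applied, is rejected, is tagged C, is a constant expression, is dead code, has marker Y, has marker B, is a literal, may diverge, is inlined, carries flag M, carries flag X.
No rule has "it meets criterion P" as its conclusion, and it is not among the given facts.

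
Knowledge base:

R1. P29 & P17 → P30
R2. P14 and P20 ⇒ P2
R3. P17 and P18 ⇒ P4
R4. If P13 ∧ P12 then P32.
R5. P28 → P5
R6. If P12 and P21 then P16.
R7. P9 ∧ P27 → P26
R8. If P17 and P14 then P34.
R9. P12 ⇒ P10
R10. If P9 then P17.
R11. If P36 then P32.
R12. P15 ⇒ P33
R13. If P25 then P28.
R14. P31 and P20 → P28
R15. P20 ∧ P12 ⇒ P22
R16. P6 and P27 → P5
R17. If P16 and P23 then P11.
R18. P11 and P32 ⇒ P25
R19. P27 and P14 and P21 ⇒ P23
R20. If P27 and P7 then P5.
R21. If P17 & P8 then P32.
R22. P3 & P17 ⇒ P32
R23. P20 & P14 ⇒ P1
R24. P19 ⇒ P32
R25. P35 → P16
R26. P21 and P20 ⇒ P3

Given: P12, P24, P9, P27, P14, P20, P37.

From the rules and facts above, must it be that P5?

No

Forward chaining from the given facts derives: P2, P26, P10, P17, P22, P1, P34.
Rules concluding P5: R5 needs P28; R16 needs P6; R20 needs P7 — none of these are established.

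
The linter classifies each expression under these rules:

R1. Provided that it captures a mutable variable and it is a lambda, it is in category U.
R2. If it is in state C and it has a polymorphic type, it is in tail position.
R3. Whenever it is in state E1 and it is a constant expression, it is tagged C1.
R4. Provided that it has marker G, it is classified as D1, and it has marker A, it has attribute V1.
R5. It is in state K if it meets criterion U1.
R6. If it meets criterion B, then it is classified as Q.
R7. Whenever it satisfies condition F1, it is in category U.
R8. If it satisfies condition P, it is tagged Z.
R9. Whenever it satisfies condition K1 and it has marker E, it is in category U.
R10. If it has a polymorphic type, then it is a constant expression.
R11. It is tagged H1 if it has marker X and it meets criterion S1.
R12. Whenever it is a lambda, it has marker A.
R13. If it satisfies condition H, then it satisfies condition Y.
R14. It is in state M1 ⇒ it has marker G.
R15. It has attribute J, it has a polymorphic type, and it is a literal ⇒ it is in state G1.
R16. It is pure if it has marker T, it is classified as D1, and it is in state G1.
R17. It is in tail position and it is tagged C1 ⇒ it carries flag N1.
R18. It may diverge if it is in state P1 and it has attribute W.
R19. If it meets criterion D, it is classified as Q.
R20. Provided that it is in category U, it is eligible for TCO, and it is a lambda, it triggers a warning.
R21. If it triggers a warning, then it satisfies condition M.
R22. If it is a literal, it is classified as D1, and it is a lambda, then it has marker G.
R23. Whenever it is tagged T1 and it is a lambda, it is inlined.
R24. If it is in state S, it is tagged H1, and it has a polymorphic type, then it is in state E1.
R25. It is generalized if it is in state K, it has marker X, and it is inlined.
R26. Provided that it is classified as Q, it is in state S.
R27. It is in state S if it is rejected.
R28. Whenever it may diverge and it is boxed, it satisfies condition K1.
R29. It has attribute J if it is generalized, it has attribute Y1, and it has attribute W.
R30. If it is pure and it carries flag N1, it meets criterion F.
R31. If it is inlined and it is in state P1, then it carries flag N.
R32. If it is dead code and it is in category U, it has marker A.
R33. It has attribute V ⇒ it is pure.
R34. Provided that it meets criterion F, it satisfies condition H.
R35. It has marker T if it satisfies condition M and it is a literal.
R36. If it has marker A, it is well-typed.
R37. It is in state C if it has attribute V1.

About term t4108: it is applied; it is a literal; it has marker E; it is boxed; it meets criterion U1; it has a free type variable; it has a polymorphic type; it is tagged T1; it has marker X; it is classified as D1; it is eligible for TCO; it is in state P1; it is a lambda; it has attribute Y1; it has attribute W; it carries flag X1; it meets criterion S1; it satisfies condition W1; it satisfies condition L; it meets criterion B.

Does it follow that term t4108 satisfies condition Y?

Yes

By R5 (it meets criterion U1): it is in state K.
By R6 (it meets criterion B): it is classified as Q.
By R10 (it has a polymorphic type): it is a constant expression.
By R11 (it has marker X, it meets criterion S1): it is tagged H1.
By R12 (it is a lambda): it has marker A.
By R18 (it is in state P1, it has attribute W): it may diverge.
By R22 (it is a literal, it is classified as D1, it is a lambda): it has marker G.
By R23 (it is tagged T1, it is a lambda): it is inlined.
By R25 (it is in state K, it has marker X, it is inlined): it is generalized.
By R26 (it is classified as Q): it is in state S.
By R28 (it may diverge, it is boxed): it satisfies condition K1.
By R29 (it is generalized, it has attribute Y1, it has attribute W): it has attribute J.
By R4 (it has marker G, it is classified as D1, it has marker A): it has attribute V1.
By R9 (it satisfies condition K1, it has marker E): it is in category U.
By R15 (it has attribute J, it has a polymorphic type, it is a literal): it is in state G1.
By R20 (it is in category U, it is eligible for TCO, it is a lambda): it triggers a warning.
By R21 (it triggers a warning): it satisfies condition M.
By R24 (it is in state S, it is tagged H1, it has a polymorphic type): it is in state E1.
By R35 (it satisfies condition M, it is a literal): it has marker T.
By R37 (it has attribute V1): it is in state C.
By R2 (it is in state C, it has a polymorphic type): it is in tail position.
By R3 (it is in state E1, it is a constant expression): it is tagged C1.
By R16 (it has marker T, it is classified as D1, it is in state G1): it is pure.
By R17 (it is in tail position, it is tagged C1): it carries flag N1.
By R30 (it is pure, it carries flag N1): it meets criterion F.
By R34 (it meets criterion F): it satisfies condition H.
By R13 (it satisfies condition H): it satisfies condition Y.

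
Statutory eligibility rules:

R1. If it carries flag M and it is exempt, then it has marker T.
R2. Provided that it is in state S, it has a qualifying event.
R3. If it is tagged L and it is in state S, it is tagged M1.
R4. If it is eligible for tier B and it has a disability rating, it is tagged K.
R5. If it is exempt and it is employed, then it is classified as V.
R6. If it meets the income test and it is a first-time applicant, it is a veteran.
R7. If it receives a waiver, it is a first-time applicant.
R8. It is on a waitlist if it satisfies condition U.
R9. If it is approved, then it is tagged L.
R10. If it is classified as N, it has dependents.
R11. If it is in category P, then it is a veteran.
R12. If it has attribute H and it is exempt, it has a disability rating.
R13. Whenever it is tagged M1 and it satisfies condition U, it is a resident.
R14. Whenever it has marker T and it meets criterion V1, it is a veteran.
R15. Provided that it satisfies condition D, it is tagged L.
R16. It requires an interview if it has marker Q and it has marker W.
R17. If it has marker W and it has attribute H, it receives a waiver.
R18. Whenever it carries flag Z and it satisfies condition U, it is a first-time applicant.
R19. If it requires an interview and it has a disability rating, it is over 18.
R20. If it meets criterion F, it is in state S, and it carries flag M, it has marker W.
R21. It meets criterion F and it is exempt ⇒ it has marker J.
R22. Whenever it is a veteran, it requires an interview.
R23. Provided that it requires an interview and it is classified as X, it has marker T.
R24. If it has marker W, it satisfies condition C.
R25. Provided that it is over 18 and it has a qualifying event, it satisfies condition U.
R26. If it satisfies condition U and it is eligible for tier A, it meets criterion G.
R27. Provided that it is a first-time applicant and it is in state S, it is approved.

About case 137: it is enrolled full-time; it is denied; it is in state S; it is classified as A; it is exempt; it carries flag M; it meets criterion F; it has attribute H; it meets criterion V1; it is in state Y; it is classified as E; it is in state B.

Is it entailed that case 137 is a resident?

By R1 (it carries flag M, it is exempt): it has marker T.
By R2 (it is in state S): it has a qualifying event.
By R12 (it has attribute H, it is exempt): it has a disability rating.
By R14 (it has marker T, it meets criterion V1): it is a veteran.
By R20 (it meets criterion F, it is in state S, it carries flag M): it has marker W.
By R22 (it is a veteran): it requires an interview.
By R17 (it has marker W, it has attribute H): it receives a waiver.
By R19 (it requires an interview, it has a disability rating): it is over 18.
By R25 (it is over 18, it has a qualifying event): it satisfies condition U.
By R7 (it receives a waiver): it is a first-time applicant.
By R27 (it is a first-time applicant, it is in state S): it is approved.
By R9 (it is approved): it is tagged L.
By R3 (it is tagged L, it is in state S): it is tagged M1.
By R13 (it is tagged M1, it satisfies condition U): it is a resident.

Yes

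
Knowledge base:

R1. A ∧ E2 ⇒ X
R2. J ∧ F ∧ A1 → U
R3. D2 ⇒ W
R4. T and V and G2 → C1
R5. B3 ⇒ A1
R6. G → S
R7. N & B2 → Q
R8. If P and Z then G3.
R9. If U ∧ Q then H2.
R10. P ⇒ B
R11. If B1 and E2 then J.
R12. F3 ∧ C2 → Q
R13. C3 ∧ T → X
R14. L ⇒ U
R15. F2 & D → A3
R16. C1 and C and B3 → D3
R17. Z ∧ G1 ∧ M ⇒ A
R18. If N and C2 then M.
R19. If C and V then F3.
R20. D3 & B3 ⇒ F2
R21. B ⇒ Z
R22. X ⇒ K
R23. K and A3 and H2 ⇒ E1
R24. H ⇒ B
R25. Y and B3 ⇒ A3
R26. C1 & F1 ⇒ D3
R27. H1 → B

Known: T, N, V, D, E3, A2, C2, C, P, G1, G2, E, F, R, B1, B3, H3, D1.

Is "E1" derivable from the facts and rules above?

No

Forward chaining from the given facts derives: C1, A1, B, D3, M, F3, F2, Z, G3, Q, A3, A.
The only rule concluding E1 is R23, which needs K; that is never established.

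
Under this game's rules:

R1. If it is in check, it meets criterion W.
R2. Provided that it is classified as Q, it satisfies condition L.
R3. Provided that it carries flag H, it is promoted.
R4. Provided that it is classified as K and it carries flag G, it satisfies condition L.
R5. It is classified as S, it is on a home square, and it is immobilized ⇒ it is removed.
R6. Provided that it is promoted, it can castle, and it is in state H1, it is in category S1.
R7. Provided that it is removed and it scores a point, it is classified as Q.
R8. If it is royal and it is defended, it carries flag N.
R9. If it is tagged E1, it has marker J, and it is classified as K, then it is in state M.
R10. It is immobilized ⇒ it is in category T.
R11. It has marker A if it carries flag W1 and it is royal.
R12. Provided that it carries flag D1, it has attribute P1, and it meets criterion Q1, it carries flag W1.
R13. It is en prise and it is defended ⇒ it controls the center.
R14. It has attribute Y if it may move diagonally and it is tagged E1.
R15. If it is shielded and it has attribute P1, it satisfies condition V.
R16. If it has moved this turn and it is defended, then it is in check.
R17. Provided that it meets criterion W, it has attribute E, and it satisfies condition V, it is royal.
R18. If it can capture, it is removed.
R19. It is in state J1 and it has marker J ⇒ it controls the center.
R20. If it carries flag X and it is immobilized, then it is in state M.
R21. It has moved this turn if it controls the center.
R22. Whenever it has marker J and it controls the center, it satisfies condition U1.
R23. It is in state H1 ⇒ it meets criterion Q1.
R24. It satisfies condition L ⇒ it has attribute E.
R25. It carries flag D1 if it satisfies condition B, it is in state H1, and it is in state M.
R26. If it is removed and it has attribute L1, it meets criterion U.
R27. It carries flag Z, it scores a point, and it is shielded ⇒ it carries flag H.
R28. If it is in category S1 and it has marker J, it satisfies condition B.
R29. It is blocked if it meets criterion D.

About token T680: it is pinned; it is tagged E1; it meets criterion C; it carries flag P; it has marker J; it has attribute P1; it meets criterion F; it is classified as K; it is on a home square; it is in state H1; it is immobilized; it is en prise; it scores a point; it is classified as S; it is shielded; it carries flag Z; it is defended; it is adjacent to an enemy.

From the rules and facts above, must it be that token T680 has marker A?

No

Forward chaining from the given facts derives: is removed, is classified as Q, is in state M, is in category T, controls the center, satisfies condition V, has moved this turn, satisfies condition U1, meets criterion Q1, carries flag H, satisfies condition L, is promoted, is in check, has attribute E, meets criterion W, is royal, carries flag N.
The only rule concluding "it has marker A" is R11, which needs "it carries flag W1"; that is never established.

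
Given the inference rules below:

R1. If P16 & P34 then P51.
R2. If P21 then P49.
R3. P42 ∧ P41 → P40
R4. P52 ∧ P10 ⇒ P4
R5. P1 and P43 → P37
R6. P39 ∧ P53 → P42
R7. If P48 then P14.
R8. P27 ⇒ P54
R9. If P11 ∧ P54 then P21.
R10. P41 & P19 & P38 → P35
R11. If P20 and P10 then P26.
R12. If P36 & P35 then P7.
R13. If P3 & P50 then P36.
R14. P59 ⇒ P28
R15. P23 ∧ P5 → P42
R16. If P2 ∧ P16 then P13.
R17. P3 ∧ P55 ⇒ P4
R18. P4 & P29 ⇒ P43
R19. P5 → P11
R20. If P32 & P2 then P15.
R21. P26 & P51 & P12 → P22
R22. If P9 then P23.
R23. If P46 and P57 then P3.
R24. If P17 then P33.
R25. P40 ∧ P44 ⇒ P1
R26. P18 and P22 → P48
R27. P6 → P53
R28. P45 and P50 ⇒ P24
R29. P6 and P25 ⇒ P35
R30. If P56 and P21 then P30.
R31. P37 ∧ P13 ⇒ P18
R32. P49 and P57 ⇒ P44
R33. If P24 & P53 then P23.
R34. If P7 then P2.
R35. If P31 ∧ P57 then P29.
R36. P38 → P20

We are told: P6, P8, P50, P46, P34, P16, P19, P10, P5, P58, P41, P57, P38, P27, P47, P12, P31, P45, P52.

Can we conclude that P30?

Forward chaining from the given facts derives: P51, P4, P54, P35, P11, P3, P53, P24, P23, P29, P20, P21, P26, P36, P42, P43, P22, P49, P40, P7, P44, P2, P13, P1, P37, P18, P48, P14.
The only rule concluding P30 is R30, which needs P56; that is never established.

No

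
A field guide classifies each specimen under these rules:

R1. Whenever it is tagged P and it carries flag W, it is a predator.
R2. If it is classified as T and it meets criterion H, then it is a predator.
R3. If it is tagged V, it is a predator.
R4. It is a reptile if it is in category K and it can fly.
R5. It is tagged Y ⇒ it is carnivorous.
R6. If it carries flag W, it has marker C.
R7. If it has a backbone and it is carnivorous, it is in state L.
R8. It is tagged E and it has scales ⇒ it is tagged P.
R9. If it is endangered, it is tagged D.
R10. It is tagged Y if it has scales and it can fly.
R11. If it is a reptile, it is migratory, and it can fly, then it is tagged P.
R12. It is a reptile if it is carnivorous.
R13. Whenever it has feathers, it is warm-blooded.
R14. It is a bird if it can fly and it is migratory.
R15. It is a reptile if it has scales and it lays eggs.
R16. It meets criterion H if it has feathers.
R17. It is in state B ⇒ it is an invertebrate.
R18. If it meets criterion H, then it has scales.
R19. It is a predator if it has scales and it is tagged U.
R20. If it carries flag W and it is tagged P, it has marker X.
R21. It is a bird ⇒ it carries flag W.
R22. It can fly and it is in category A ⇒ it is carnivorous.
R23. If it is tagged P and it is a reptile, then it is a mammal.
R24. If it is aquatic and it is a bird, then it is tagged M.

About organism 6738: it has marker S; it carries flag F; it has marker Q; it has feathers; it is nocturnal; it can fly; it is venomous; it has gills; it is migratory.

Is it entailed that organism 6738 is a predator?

Yes

By R14 (it can fly, it is migratory): it is a bird.
By R16 (it has feathers): it meets criterion H.
By R18 (it meets criterion H): it has scales.
By R21 (it is a bird): it carries flag W.
By R10 (it has scales, it can fly): it is tagged Y.
By R5 (it is tagged Y): it is carnivorous.
By R12 (it is carnivorous): it is a reptile.
By R11 (it is a reptile, it is migratory, it can fly): it is tagged P.
By R1 (it is tagged P, it carries flag W): it is a predator.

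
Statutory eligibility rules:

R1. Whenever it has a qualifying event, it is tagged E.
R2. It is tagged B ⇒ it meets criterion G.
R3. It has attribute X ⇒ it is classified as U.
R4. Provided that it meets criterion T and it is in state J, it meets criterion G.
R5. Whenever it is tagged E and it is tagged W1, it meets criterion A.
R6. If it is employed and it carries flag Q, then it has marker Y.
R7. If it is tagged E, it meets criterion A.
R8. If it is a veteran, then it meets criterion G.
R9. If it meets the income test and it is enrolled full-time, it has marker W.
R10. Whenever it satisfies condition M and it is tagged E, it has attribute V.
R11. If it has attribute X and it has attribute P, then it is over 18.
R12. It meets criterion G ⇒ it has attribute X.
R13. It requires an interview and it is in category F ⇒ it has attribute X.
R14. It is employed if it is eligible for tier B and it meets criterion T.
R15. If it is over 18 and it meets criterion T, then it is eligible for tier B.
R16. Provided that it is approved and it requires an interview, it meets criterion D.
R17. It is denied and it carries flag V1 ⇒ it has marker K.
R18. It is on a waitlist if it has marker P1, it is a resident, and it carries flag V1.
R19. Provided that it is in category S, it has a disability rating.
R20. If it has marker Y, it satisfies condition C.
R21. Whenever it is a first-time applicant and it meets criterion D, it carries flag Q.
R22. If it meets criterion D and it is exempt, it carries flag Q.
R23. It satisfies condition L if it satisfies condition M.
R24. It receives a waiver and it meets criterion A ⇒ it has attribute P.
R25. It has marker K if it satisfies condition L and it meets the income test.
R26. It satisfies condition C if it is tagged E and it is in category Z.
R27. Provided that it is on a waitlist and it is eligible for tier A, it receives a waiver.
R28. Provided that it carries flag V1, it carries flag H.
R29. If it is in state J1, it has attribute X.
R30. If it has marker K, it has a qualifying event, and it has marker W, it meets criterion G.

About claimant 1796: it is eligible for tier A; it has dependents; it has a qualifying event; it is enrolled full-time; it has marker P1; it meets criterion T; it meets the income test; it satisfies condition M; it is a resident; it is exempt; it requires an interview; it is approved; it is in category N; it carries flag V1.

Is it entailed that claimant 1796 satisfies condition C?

By R1 (it has a qualifying event): it is tagged E.
By R7 (it is tagged E): it meets criterion A.
By R9 (it meets the income test, it is enrolled full-time): it has marker W.
By R16 (it is approved, it requires an interview): it meets criterion D.
By R18 (it has marker P1, it is a resident, it carries flag V1): it is on a waitlist.
By R22 (it meets criterion D, it is exempt): it carries flag Q.
By R23 (it satisfies condition M): it satisfies condition L.
By R25 (it satisfies condition L, it meets the income test): it has marker K.
By R27 (it is on a waitlist, it is eligible for tier A): it receives a waiver.
By R30 (it has marker K, it has a qualifying event, it has marker W): it meets criterion G.
By R12 (it meets criterion G): it has attribute X.
By R24 (it receives a waiver, it meets criterion A): it has attribute P.
By R11 (it has attribute X, it has attribute P): it is over 18.
By R15 (it is over 18, it meets criterion T): it is eligible for tier B.
By R14 (it is eligible for tier B, it meets criterion T): it is employed.
By R6 (it is employed, it carries flag Q): it has marker Y.
By R20 (it has marker Y): it satisfies condition C.

Yes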